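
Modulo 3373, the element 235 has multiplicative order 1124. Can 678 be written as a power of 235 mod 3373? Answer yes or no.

yes

678 ∈ ⟨235⟩ iff 678^1124 ≡ 1 (mod 3373), since |⟨235⟩| = 1124.
678^1124 mod 3373 = 1.
Since 1 = 1, 678 lies in the subgroup.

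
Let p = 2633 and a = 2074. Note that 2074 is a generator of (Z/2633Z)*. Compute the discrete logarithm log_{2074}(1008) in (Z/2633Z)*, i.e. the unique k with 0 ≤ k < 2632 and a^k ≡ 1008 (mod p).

2382

Baby-step giant-step with m = ceil(sqrt(2632)) = 52.
Baby table (2074^j mod 2633 for j=0..51):
  0:1  1:2074  2:1787  3:1607  4:2173  5:1739  6:2109  7:653
  8:960  9:492  10:1437  11:2415  12:744  13:118  14:2496  15:226
  16:50  17:1013  18:2461  19:1360  20:697  21:61  22:130  23:1054
  24:606  25:903  26:759  27:2265  28:338  29:634  30:1049  31:768
  32:2500  33:623  34:1932  35:2175  36:621  37:417  38:1234  39:40
  40:1337  41:389  42:1088  43:31  44:1102  45:104  46:2423  47:1538
  48:1249  49:2187  50:1812  51:797
Giant step factor: 2074^(-52) ≡ 950 (mod 2633).
Scan 1008·950^i mod 2633 for i = 0, 1, …:
  i=0: 1008   i=1: 1821   i=2: 69   i=3: 2358
  i=4: 2050   i=5: 1713   i=6: 156   i=7: 752
  i=8: 857   i=9: 553     …   i=44: 1010
  i=45: 1088
Match at i=45, j=42: k = 45·52 + 42 = 2382.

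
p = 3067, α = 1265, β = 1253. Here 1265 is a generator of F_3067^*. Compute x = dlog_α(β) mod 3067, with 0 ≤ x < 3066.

Baby-step giant-step with m = ceil(sqrt(3066)) = 56.
Baby table (1265^j mod 3067 for j=0..55):
  0:1  1:1265  2:2318  3:218  4:2807  5:2336  6:1519  7:1593
  8:126  9:2973  10:703  11:2932  12:977  13:2971  14:1240  15:1363
  16:541  17:424  18:2702  19:1392  20:422  21:172  22:2890  23:3053
  24:692  25:1285  26:15  27:573  28:1033  29:203  30:2234  31:1303
  32:1316  33:2426  34:1890  35:1657  36:1344  37:1042  38:2387  39:1627
  40:198  41:2043  42:1981  43:226  44:659  45:2478  46:196  47:2580
  48:412  49:2857  50:1179  51:873  52:225  53:2461  54:160  55:3045
Giant step factor: 1265^(-56) ≡ 2459 (mod 3067).
Scan 1253·2459^i mod 3067 for i = 0, 1, …:
  i=0: 1253   i=1: 1859   i=2: 1451   i=3: 1088
  i=4: 968   i=5: 320   i=6: 1728   i=7: 1357
  i=8: 3034   i=9: 1662     …   i=40: 1102
  i=41: 1657
Match at i=41, j=35: x = 41·56 + 35 = 2331.

2331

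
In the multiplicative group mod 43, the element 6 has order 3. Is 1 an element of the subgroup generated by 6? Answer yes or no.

1 ∈ ⟨6⟩ iff 1^3 ≡ 1 (mod 43), since |⟨6⟩| = 3.
1^3 mod 43 = 1.
Since 1 = 1, 1 lies in the subgroup.

yes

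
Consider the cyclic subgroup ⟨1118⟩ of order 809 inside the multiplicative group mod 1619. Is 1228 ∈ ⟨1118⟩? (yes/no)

yes

1228 ∈ ⟨1118⟩ iff 1228^809 ≡ 1 (mod 1619), since |⟨1118⟩| = 809.
1228^809 mod 1619 = 1.
Since 1 = 1, 1228 lies in the subgroup.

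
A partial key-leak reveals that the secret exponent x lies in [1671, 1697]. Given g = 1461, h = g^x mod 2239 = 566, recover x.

Compute 1461^1671 mod 2239 = 972, then multiply by 1461 repeatedly:
  1461^1671=972  1461^1672=566
Found 566 at exponent 1672.

1672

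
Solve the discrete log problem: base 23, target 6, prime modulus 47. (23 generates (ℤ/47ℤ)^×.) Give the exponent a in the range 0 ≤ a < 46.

26

Baby-step giant-step with m = ceil(sqrt(46)) = 7.
Baby table (23^j mod 47 for j=0..6):
  0:1  1:23  2:12  3:41  4:3  5:22  6:36
Giant step factor: 23^(-7) ≡ 13 (mod 47).
Scan 6·13^i mod 47 for i = 0, 1, …:
  i=0: 6   i=1: 31   i=2: 27   i=3: 22
Match at i=3, j=5: a = 3·7 + 5 = 26.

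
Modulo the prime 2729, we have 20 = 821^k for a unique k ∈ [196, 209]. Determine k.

202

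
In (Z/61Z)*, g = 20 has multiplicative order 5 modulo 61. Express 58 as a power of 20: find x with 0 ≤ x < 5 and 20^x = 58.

Successive powers of 20 modulo 61:
  20^0=1  20^1=20  20^2=34  20^3=9  20^4=58
So 20^4 ≡ 58 (mod 61), giving x = 4.

4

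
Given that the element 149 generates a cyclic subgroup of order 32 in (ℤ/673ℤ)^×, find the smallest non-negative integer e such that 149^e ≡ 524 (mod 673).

17

Successive powers of 149 modulo 673:
  149^0=1  149^1=149  149^2=665  149^3=154  149^4=64  149^5=114
  149^6=161  149^7=434  149^8=58  149^9=566  149^10=209  149^11=183
  149^12=347  149^13=555  149^14=589  149^15=271  149^16=672  149^17=524
So 149^17 ≡ 524 (mod 673), giving e = 17.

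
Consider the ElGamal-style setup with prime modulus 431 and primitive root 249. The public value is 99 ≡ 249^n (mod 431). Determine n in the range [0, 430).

376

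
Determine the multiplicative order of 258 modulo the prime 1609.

536

The order of 258 must divide p − 1 = 1608 = 2^3 · 3 · 67.
Divisors: 1, 2, 3, 4, 6, 8, 12, 24, 67, 134, 201, 268, 402, 536, 804, 1608.
Check each in increasing order: 258^1 ≡ 258;  258^2 ≡ 595;  258^3 ≡ 655;  258^4 ≡ 45;  258^6 ≡ 1031;  258^8 ≡ 416;  258^12 ≡ 1021;  258^24 ≡ 1418;  258^67 ≡ 1254;  258^134 ≡ 523;  258^201 ≡ 979;  258^268 ≡ 1608;  258^402 ≡ 1086;  258^536 ≡ 1.
Smallest exponent giving 1 is 536.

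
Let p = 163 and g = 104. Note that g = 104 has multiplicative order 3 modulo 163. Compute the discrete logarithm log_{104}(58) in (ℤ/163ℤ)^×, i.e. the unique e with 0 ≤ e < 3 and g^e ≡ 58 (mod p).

2

Successive powers of 104 modulo 163:
  104^0=1  104^1=104  104^2=58
So 104^2 ≡ 58 (mod 163), giving e = 2.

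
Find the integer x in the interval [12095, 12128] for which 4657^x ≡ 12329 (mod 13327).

12102

Compute 4657^12095 mod 13327 = 2605, then multiply by 4657 repeatedly:
  4657^12095=2605  4657^12096=3915  4657^12097=819  4657^12098=2561  4657^12099=12239
  4657^12100=10771  4657^12101=11046  4657^12102=12329
Found 12329 at exponent 12102.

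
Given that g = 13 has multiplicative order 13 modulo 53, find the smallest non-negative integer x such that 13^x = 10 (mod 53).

2

Successive powers of 13 modulo 53:
  13^0=1  13^1=13  13^2=10
So 13^2 ≡ 10 (mod 53), giving x = 2.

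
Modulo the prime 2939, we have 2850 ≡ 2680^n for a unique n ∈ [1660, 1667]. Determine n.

Compute 2680^1660 mod 2939 = 1328, then multiply by 2680 repeatedly:
  2680^1660=1328  2680^1661=2850
Found 2850 at exponent 1661.

1661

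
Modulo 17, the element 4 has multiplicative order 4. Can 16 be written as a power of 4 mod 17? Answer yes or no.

16 ∈ ⟨4⟩ iff 16^4 ≡ 1 (mod 17), since |⟨4⟩| = 4.
16^4 mod 17 = 1.
Since 1 = 1, 16 lies in the subgroup.

yes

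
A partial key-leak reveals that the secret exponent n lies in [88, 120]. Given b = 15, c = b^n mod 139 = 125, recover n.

Compute 15^88 mod 139 = 35, then multiply by 15 repeatedly:
  15^88=35  15^89=108  15^90=91  15^91=114  15^92=42
  15^93=74  15^94=137  15^95=109  15^96=106  15^97=61
  15^98=81  15^99=103  15^100=16  15^101=101  15^102=125
Found 125 at exponent 102.

102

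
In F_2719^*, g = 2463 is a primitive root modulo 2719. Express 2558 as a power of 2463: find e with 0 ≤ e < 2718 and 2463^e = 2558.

1889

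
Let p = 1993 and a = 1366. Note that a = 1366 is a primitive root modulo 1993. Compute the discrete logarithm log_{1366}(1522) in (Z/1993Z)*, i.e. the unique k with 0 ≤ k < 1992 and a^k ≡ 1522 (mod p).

402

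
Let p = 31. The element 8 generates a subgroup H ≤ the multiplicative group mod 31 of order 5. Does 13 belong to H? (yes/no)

13 ∈ ⟨8⟩ iff 13^5 ≡ 1 (mod 31), since |⟨8⟩| = 5.
13^5 mod 31 = 6.
Since 6 ≠ 1, 13 does not lie in the subgroup.

no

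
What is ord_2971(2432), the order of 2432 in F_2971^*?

297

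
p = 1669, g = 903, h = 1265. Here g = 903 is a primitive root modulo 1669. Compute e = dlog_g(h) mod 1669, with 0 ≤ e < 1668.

239

Baby-step giant-step with m = ceil(sqrt(1668)) = 41.
Baby table (903^j mod 1669 for j=0..40):
  0:1  1:903  2:937  3:1597  4:75  5:965  6:177  7:1276
  8:618  9:608  10:1592  11:567  12:1287  13:537  14:901  15:800
  16:1392  17:219  18:815  19:1585  20:922  21:1404  22:1041  23:376
  24:721  25:153  26:1301  27:1496  28:667  29:1461  30:773  31:377
  32:1624  33:1090  34:1229  35:1571  36:1632  37:1638  38:380  39:995
  40:563
Giant step factor: 903^(-41) ≡ 1295 (mod 1669).
Scan 1265·1295^i mod 1669 for i = 0, 1, …:
  i=0: 1265   i=1: 886   i=2: 767   i=3: 210
  i=4: 1572   i=5: 1229
Match at i=5, j=34: e = 5·41 + 34 = 239.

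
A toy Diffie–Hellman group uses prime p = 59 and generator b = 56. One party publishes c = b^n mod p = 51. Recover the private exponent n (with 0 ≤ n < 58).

54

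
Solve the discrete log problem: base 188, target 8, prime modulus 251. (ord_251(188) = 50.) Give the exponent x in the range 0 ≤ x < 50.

Successive powers of 188 modulo 251:
  188^0=1  188^1=188  188^2=204  188^3=200  188^4=201  188^5=138
  188^6=91  188^7=40  188^8=241  188^9=128  188^10=219  188^11=8
So 188^11 ≡ 8 (mod 251), giving x = 11.

11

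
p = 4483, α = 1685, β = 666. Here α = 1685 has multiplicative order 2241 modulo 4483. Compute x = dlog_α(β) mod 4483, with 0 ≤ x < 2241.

355

Baby-step giant-step with m = ceil(sqrt(2241)) = 48.
Baby table (1685^j mod 4483 for j=0..47):
  0:1  1:1685  2:1486  3:2396  4:2560  5:954  6:2576  7:1016
  8:3937  9:3488  10:67  11:820  12:936  13:3627  14:1166  15:1156
  16:2238  17:827  18:3765  19:580  20:6  21:1144  22:4433  23:927
  24:1911  25:1241  26:2007  27:1613  28:1207  29:2996  30:402  31:437
  32:1133  33:3830  34:2513  35:2453  36:4462  37:479  38:175  39:3480
  40:36  41:2381  42:4183  43:1079  44:2500  45:2963  46:3076  47:712
Giant step factor: 1685^(-48) ≡ 2993 (mod 4483).
Scan 666·2993^i mod 4483 for i = 0, 1, …:
  i=0: 666   i=1: 2886   i=2: 3540   i=3: 1891
  i=4: 2217   i=5: 641   i=6: 4272   i=7: 580
Match at i=7, j=19: x = 7·48 + 19 = 355.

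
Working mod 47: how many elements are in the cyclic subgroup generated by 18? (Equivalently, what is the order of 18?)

The order of 18 must divide p − 1 = 46 = 2 · 23.
Divisors: 1, 2, 23, 46.
Check each in increasing order: 18^1 ≡ 18;  18^2 ≡ 42;  18^23 ≡ 1.
Smallest exponent giving 1 is 23.

23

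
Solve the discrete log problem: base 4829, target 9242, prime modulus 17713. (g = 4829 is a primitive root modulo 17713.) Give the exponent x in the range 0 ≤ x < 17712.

Baby-step giant-step with m = ceil(sqrt(17712)) = 134.
Baby table (4829^j mod 17713 for j=0..133):
  0:1  1:4829  2:8933  3:6302  4:1424  5:3852  6:2658  7:11270
  8:8494  9:11931  10:12123  11:502  12:15190  13:2977  14:10690  15:6328
  16:2987  17:5841  18:7093  19:12868  20:2368  21:10187  22:4022  23:8790
  24:6562  25:17054  26:6029  27:11582  28:9537  29:373  30:12204  31:1965
  32:12530  33:17475  34:2043  35:17219  36:5729  37:15348  38:4300  39:5064
  40:10116  41:15423  42:12215  43:1945  44:4515  45:15945  46:17707  47:6452
  48:17254  49:15327  50:9169  51:12314  52:1765  53:3232  54:2175  55:16979
  56:15827  57:14701  58:15138  59:17564  60:6712  61:15171  62:17504  63:380
  64:10581  65:11357  66:3505  67:9730  68:11294  69:399  70:13767  71:3954
  72:16965  73:1360  74:13630  75:15475  76:15341  77:5923  78:13385  79:1428
  80:5455  81:2964  82:1052  83:14190  84:9626  85:5042  86:10156  87:13740
  88:15275  89:6043  90:8336  91:10608  92:36  93:14427  94:2754  95:14316
  96:15838  97:14681  98:7123  99:16034  100:4663  101:4404  102:11316  103:359
  104:15450  105:894  106:12867  107:15252  108:1254  109:15433  110:7366  111:2710
  112:14396  113:12472  114:3088  115:15319  116:5963  117:11702  118:4488  119:9553
  120:6785  121:13428  122:14232  123:17601  124:8255  125:9145  126:2696  127:17642
  128:11401  129:3425  130:13096  131:5174  132:9916  133:6125
Giant step factor: 4829^(-134) ≡ 10490 (mod 17713).
Scan 9242·10490^i mod 17713 for i = 0, 1, …:
  i=0: 9242   i=1: 5331   i=2: 2249   i=3: 16007
  i=4: 11903   i=5: 3533   i=6: 5574   i=7: 647
  i=8: 2951   i=9: 11379     …   i=91: 15982
  i=92: 15348
Match at i=92, j=37: x = 92·134 + 37 = 12365.

12365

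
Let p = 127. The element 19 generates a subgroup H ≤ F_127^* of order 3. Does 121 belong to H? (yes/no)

no

⟨19⟩ has order 3; its elements mod 127 are {1, 19, 107}.
121 is not in this set.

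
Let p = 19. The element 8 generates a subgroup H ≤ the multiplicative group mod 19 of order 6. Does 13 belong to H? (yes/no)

13 ∈ ⟨8⟩ iff 13^6 ≡ 1 (mod 19), since |⟨8⟩| = 6.
13^6 mod 19 = 11.
Since 11 ≠ 1, 13 does not lie in the subgroup.

no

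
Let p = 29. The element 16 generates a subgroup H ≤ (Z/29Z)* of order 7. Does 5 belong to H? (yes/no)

no

5 ∈ ⟨16⟩ iff 5^7 ≡ 1 (mod 29), since |⟨16⟩| = 7.
5^7 mod 29 = 28.
Since 28 ≠ 1, 5 does not lie in the subgroup.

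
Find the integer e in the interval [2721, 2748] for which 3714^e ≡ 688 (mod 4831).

Compute 3714^2721 mod 4831 = 3873, then multiply by 3714 repeatedly:
  3714^2721=3873  3714^2722=2435  3714^2723=4789  3714^2724=3435  3714^2725=3750
  3714^2726=4558  3714^2727=588  3714^2728=220  3714^2729=641  3714^2730=3822
  3714^2731=1430  3714^2732=1751  3714^2733=688
Found 688 at exponent 2733.

2733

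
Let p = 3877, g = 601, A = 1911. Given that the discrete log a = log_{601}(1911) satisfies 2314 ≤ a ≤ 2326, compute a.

2318

Compute 601^2314 mod 3877 = 2347, then multiply by 601 repeatedly:
  601^2314=2347  601^2315=3196  601^2316=1681  601^2317=2261  601^2318=1911
Found 1911 at exponent 2318.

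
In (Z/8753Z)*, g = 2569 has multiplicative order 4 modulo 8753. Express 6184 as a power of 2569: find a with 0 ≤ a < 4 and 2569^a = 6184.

Successive powers of 2569 modulo 8753:
  2569^0=1  2569^1=2569  2569^2=8752  2569^3=6184
So 2569^3 ≡ 6184 (mod 8753), giving a = 3.

3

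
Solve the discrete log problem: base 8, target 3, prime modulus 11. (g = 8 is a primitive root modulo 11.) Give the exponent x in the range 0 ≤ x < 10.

Successive powers of 8 modulo 11:
  8^0=1  8^1=8  8^2=9  8^3=6  8^4=4  8^5=10
  8^6=3
So 8^6 ≡ 3 (mod 11), giving x = 6.

6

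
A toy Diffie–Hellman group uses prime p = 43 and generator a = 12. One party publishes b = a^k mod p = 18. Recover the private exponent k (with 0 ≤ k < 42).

Baby-step giant-step with m = ceil(sqrt(42)) = 7.
Baby table (12^j mod 43 for j=0..6):
  0:1  1:12  2:15  3:8  4:10  5:34  6:21
Giant step factor: 12^(-7) ≡ 7 (mod 43).
Scan 18·7^i mod 43 for i = 0, 1, …:
  i=0: 18   i=1: 40   i=2: 22   i=3: 25
  i=4: 3   i=5: 21
Match at i=5, j=6: k = 5·7 + 6 = 41.

41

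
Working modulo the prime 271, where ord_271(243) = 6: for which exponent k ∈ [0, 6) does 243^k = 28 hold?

4

Successive powers of 243 modulo 271:
  243^0=1  243^1=243  243^2=242  243^3=270  243^4=28
So 243^4 ≡ 28 (mod 271), giving k = 4.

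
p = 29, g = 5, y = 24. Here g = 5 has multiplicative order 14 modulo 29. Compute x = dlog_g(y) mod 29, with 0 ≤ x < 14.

8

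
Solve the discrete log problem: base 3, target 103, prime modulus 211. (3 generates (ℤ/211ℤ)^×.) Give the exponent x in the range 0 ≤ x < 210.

Baby-step giant-step with m = ceil(sqrt(210)) = 15.
Baby table (3^j mod 211 for j=0..14):
  0:1  1:3  2:9  3:27  4:81  5:32  6:96  7:77
  8:20  9:60  10:180  11:118  12:143  13:7  14:21
Giant step factor: 3^(-15) ≡ 67 (mod 211).
Scan 103·67^i mod 211 for i = 0, 1, …:
  i=0: 103   i=1: 149   i=2: 66   i=3: 202
  i=4: 30   i=5: 111   i=6: 52   i=7: 108
  i=8: 62   i=9: 145   i=10: 9
Match at i=10, j=2: x = 10·15 + 2 = 152.

152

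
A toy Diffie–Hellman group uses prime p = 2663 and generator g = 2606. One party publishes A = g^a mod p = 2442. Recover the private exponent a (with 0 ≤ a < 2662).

Baby-step giant-step with m = ceil(sqrt(2662)) = 52.
Baby table (2606^j mod 2663 for j=0..51):
  0:1  1:2606  2:586  3:1217  4:2532  5:2141  6:461  7:353
  8:1183  9:1807  10:858  11:1691  12:2144  13:290  14:2111  15:2171
  16:1414  17:1955  18:411  19:540  20:1176  21:2206  22:2082  23:1161
  24:398  25:1281  26:1547  27:2363  28:1122  29:2621  30:2394  31:2018
  32:2146  33:176  34:620  35:1942  36:1152  37:911  38:1333  39:1246
  40:879  41:494  42:1135  43:1880  44:2023  45:1861  46:443  47:1379
  48:1287  49:1205  50:553  51:435
Giant step factor: 2606^(-52) ≡ 2544 (mod 2663).
Scan 2442·2544^i mod 2663 for i = 0, 1, …:
  i=0: 2442   i=1: 2332   i=2: 2107   i=3: 2252
  i=4: 975   i=5: 1147   i=6: 1983   i=7: 1030
  i=8: 2591   i=9: 579     …   i=27: 885
  i=28: 1205
Match at i=28, j=49: a = 28·52 + 49 = 1505.

1505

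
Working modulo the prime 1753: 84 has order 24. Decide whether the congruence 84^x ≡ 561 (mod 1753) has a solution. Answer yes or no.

no

⟨84⟩ has order 24; its elements mod 1753 are {1, 44, 84, 182, 183, 190, 290, 405, 480, 489, 713, 757, 996, 1040, 1264, 1273, 1348, 1463, 1563, 1570, 1571, 1669, 1709, 1752}.
561 is not in this set.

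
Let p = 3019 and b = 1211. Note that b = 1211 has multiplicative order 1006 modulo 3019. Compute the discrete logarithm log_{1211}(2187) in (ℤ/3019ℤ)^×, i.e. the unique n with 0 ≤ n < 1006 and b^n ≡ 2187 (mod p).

765

Baby-step giant-step with m = ceil(sqrt(1006)) = 32.
Baby table (1211^j mod 3019 for j=0..31):
  0:1  1:1211  2:2306  3:3010  4:1177  5:379  6:81  7:1483
  8:2627  9:2290  10:1748  11:509  12:523  13:2382  14:1457  15:1331
  16:2714  17:1982  18:97  19:2745  20:276  21:2146  22:2466  23:535
  24:1819  25:1958  26:1223  27:1743  28:492  29:1069  30:2427  31:1610
Giant step factor: 1211^(-32) ≡ 2928 (mod 3019).
Scan 2187·2928^i mod 3019 for i = 0, 1, …:
  i=0: 2187   i=1: 237   i=2: 2585   i=3: 247
  i=4: 1675   i=5: 1544   i=6: 1389   i=7: 399
  i=8: 2938   i=9: 1333     …   i=22: 884
  i=23: 1069
Match at i=23, j=29: n = 23·32 + 29 = 765.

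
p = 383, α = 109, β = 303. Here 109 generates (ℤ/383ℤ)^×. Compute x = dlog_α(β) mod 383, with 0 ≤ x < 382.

302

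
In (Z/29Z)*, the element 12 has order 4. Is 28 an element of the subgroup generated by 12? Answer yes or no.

yes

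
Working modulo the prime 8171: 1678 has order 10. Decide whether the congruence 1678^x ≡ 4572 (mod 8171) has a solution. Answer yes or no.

⟨1678⟩ has order 10; its elements mod 8171 are {1, 422, 1678, 2761, 3311, 4860, 5410, 6493, 7749, 8170}.
4572 is not in this set.

no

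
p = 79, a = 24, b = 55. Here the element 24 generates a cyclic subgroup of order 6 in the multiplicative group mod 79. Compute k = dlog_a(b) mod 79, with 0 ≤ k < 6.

Successive powers of 24 modulo 79:
  24^0=1  24^1=24  24^2=23  24^3=78  24^4=55
So 24^4 ≡ 55 (mod 79), giving k = 4.

4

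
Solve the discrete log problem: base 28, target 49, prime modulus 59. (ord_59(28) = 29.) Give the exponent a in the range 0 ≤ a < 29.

Successive powers of 28 modulo 59:
  28^0=1  28^1=28  28^2=17  28^3=4  28^4=53  28^5=9
  28^6=16  28^7=35  28^8=36  28^9=5  28^10=22  28^11=26
  28^12=20  28^13=29  28^14=45  28^15=21  28^16=57  28^17=3
  28^18=25  28^19=51  28^20=12  28^21=41  28^22=27  28^23=48
  28^24=46  28^25=49
So 28^25 ≡ 49 (mod 59), giving a = 25.

25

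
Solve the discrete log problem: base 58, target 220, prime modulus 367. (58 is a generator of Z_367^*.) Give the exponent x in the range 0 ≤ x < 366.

168

Baby-step giant-step with m = ceil(sqrt(366)) = 20.
Baby table (58^j mod 367 for j=0..19):
  0:1  1:58  2:61  3:235  4:51  5:22  6:175  7:241
  8:32  9:21  10:117  11:180  12:164  13:337  14:95  15:5
  16:290  17:305  18:74  19:255
Giant step factor: 58^(-20) ≡ 357 (mod 367).
Scan 220·357^i mod 367 for i = 0, 1, …:
  i=0: 220   i=1: 2   i=2: 347   i=3: 200
  i=4: 202   i=5: 182   i=6: 15   i=7: 217
  i=8: 32
Match at i=8, j=8: x = 8·20 + 8 = 168.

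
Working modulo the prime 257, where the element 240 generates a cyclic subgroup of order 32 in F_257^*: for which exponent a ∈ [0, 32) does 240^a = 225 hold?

18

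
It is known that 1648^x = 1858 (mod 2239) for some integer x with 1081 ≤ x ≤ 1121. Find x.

Compute 1648^1081 mod 2239 = 1127, then multiply by 1648 repeatedly:
  1648^1081=1127  1648^1082=1165  1648^1083=1097  1648^1084=983  1648^1085=1187
  1648^1086=1529  1648^1087=917  1648^1088=2130  1648^1089=1727  1648^1090=327
  1648^1091=1536  1648^1092=1258  1648^1093=2109  1648^1094=704  1648^1095=390
  1648^1096=127  1648^1097=1069  1648^1098=1858
Found 1858 at exponent 1098.

1098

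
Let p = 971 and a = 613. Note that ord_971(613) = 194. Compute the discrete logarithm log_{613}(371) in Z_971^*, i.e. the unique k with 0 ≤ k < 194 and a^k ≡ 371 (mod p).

186

Baby-step giant-step with m = ceil(sqrt(194)) = 14.
Baby table (613^j mod 971 for j=0..13):
  0:1  1:613  2:963  3:922  4:64  5:392  6:459  7:748
  8:212  9:813  10:246  11:293  12:945  13:569
Giant step factor: 613^(-14) ≡ 957 (mod 971).
Scan 371·957^i mod 971 for i = 0, 1, …:
  i=0: 371   i=1: 632   i=2: 862   i=3: 555
  i=4: 969   i=5: 28   i=6: 579   i=7: 633
  i=8: 848   i=9: 751   i=10: 167   i=11: 575
  i=12: 689   i=13: 64
Match at i=13, j=4: k = 13·14 + 4 = 186.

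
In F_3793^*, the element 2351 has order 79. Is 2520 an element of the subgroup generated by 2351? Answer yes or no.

2520 ∈ ⟨2351⟩ iff 2520^79 ≡ 1 (mod 3793), since |⟨2351⟩| = 79.
2520^79 mod 3793 = 1.
Since 1 = 1, 2520 lies in the subgroup.

yes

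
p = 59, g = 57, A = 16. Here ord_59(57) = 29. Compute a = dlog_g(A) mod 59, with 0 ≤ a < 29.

4

Successive powers of 57 modulo 59:
  57^0=1  57^1=57  57^2=4  57^3=51  57^4=16
So 57^4 ≡ 16 (mod 59), giving a = 4.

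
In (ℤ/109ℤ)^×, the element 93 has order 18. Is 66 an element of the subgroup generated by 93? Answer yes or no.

yes

⟨93⟩ has order 18; its elements mod 109 are {1, 4, 16, 27, 34, 38, 43, 45, 46, 63, 64, 66, 71, 75, 82, 93, 105, 108}.
66 is in this set.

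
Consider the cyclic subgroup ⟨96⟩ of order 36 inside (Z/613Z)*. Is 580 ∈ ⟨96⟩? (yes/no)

no

580 ∈ ⟨96⟩ iff 580^36 ≡ 1 (mod 613), since |⟨96⟩| = 36.
580^36 mod 613 = 227.
Since 227 ≠ 1, 580 does not lie in the subgroup.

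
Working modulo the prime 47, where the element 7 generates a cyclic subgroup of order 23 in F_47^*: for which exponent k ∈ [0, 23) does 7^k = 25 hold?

13

Successive powers of 7 modulo 47:
  7^0=1  7^1=7  7^2=2  7^3=14  7^4=4  7^5=28
  7^6=8  7^7=9  7^8=16  7^9=18  7^10=32  7^11=36
  7^12=17  7^13=25
So 7^13 ≡ 25 (mod 47), giving k = 13.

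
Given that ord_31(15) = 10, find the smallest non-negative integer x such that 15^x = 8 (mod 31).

Successive powers of 15 modulo 31:
  15^0=1  15^1=15  15^2=8
So 15^2 ≡ 8 (mod 31), giving x = 2.

2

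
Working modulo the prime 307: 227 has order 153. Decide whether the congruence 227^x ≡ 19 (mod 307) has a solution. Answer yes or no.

19 ∈ ⟨227⟩ iff 19^153 ≡ 1 (mod 307), since |⟨227⟩| = 153.
19^153 mod 307 = 1.
Since 1 = 1, 19 lies in the subgroup.

yes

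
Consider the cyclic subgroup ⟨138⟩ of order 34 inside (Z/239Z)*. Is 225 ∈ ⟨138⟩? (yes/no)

225 ∈ ⟨138⟩ iff 225^34 ≡ 1 (mod 239), since |⟨138⟩| = 34.
225^34 mod 239 = 44.
Since 44 ≠ 1, 225 does not lie in the subgroup.

no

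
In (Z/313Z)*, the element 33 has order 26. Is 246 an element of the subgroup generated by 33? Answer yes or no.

no

246 ∈ ⟨33⟩ iff 246^26 ≡ 1 (mod 313), since |⟨33⟩| = 26.
246^26 mod 313 = 259.
Since 259 ≠ 1, 246 does not lie in the subgroup.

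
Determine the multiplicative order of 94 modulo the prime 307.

The order of 94 must divide p − 1 = 306 = 2 · 3^2 · 17.
Divisors: 1, 2, 3, 6, 9, 17, 18, 34, 51, 102, 153, 306.
Check each in increasing order: 94^1 ≡ 94;  94^2 ≡ 240;  94^3 ≡ 149;  94^6 ≡ 97;  94^9 ≡ 24;  94^17 ≡ 287;  94^18 ≡ 269;  94^34 ≡ 93;  94^51 ≡ 289;  94^102 ≡ 17;  94^153 ≡ 1.
Smallest exponent giving 1 is 153.

153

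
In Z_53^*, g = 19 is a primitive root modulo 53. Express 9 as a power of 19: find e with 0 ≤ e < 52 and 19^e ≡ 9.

22

Baby-step giant-step with m = ceil(sqrt(52)) = 8.
Baby table (19^j mod 53 for j=0..7):
  0:1  1:19  2:43  3:22  4:47  5:45  6:7  7:27
Giant step factor: 19^(-8) ≡ 28 (mod 53).
Scan 9·28^i mod 53 for i = 0, 1, …:
  i=0: 9   i=1: 40   i=2: 7
Match at i=2, j=6: e = 2·8 + 6 = 22.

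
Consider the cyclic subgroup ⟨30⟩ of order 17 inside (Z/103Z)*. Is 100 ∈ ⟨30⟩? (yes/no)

yes

⟨30⟩ has order 17; its elements mod 103 are {1, 8, 9, 13, 14, 23, 30, 34, 61, 64, 66, 72, 76, 79, 81, 93, 100}.
100 is in this set.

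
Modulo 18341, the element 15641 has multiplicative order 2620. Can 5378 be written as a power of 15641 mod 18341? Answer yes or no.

no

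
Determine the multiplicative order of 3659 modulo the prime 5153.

1288

The order of 3659 must divide p − 1 = 5152 = 2^5 · 7 · 23.
Divisors: 1, 2, 4, 7, 8, 14, 16, 23, 28, 32, 46, 56, 92, 112, 161, 184, 224, 322, 368, 644, 736, 1288, 2576, 5152.
Check each in increasing order: 3659^1 ≡ 3659;  3659^2 ≡ 787;  3659^4 ≡ 1009;  3659^7 ≡ 4882;  3659^8 ≡ 2940;  3659^14 ≡ 1299;  3659^16 ≡ 2019;  3659^23 ≡ 4222;  3659^28 ≡ 2370;  3659^32 ≡ 338;  3659^46 ≡ 1057;  3659^56 ≡ 130;  3659^92 ≡ 4201;  3659^112 ≡ 1441;  3659^161 ≡ 925;  3659^184 ≡ 4529;  3659^224 ≡ 4975;  3659^322 ≡ 227;  3659^368 ≡ 2901;  3659^644 ≡ 5152;  3659^736 ≡ 952;  3659^1288 ≡ 1.
Smallest exponent giving 1 is 1288.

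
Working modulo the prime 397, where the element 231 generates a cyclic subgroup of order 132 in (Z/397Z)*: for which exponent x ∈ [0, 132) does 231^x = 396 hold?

66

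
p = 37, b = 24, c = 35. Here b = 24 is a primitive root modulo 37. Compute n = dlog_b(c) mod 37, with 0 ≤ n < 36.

23

Successive powers of 24 modulo 37:
  24^0=1  24^1=24  24^2=21  24^3=23  24^4=34  24^5=2
  24^6=11  24^7=5  24^8=9  24^9=31  24^10=4  24^11=22
  24^12=10  24^13=18  24^14=25  24^15=8  24^16=7  24^17=20
  24^18=36  24^19=13  24^20=16  24^21=14  24^22=3  24^23=35
So 24^23 ≡ 35 (mod 37), giving n = 23.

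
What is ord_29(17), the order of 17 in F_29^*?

The order of 17 must divide p − 1 = 28 = 2^2 · 7.
Divisors: 1, 2, 4, 7, 14, 28.
Check each in increasing order: 17^1 ≡ 17;  17^2 ≡ 28;  17^4 ≡ 1.
Smallest exponent giving 1 is 4.

4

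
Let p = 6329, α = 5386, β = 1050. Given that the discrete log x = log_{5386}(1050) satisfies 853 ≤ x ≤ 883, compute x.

865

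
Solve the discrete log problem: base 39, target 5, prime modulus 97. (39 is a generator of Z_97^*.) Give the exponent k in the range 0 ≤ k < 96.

95

Baby-step giant-step with m = ceil(sqrt(96)) = 10.
Baby table (39^j mod 97 for j=0..9):
  0:1  1:39  2:66  3:52  4:88  5:37  6:85  7:17
  8:81  9:55
Giant step factor: 39^(-10) ≡ 53 (mod 97).
Scan 5·53^i mod 97 for i = 0, 1, …:
  i=0: 5   i=1: 71   i=2: 77   i=3: 7
  i=4: 80   i=5: 69   i=6: 68   i=7: 15
  i=8: 19   i=9: 37
Match at i=9, j=5: k = 9·10 + 5 = 95.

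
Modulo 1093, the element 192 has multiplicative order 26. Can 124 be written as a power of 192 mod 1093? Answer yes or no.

124 ∈ ⟨192⟩ iff 124^26 ≡ 1 (mod 1093), since |⟨192⟩| = 26.
124^26 mod 1093 = 1.
Since 1 = 1, 124 lies in the subgroup.

yes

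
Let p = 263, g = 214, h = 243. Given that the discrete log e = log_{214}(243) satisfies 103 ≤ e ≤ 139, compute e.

116

Compute 214^103 mod 263 = 76, then multiply by 214 repeatedly:
  214^103=76  214^104=221  214^105=217  214^106=150  214^107=14
  214^108=103  214^109=213  214^110=83  214^111=141  214^112=192
  214^113=60  214^114=216  214^115=199  214^116=243
Found 243 at exponent 116.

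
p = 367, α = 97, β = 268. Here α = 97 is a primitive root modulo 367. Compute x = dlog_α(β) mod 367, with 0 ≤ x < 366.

Baby-step giant-step with m = ceil(sqrt(366)) = 20.
Baby table (97^j mod 367 for j=0..19):
  0:1  1:97  2:234  3:311  4:73  5:108  6:200  7:316
  8:191  9:177  10:287  11:314  12:364  13:76  14:32  15:168
  16:148  17:43  18:134  19:153
Giant step factor: 97^(-20) ≡ 212 (mod 367).
Scan 268·212^i mod 367 for i = 0, 1, …:
  i=0: 268   i=1: 298   i=2: 52   i=3: 14
  i=4: 32
Match at i=4, j=14: x = 4·20 + 14 = 94.

94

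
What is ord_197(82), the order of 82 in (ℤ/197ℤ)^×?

196

The order of 82 must divide p − 1 = 196 = 2^2 · 7^2.
Divisors: 1, 2, 4, 7, 14, 28, 49, 98, 196.
Check each in increasing order: 82^1 ≡ 82;  82^2 ≡ 26;  82^4 ≡ 85;  82^7 ≡ 177;  82^14 ≡ 6;  82^28 ≡ 36;  82^49 ≡ 14;  82^98 ≡ 196;  82^196 ≡ 1.
Smallest exponent giving 1 is 196.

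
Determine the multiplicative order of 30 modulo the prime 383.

The order of 30 must divide p − 1 = 382 = 2 · 191.
Divisors: 1, 2, 191, 382.
Check each in increasing order: 30^1 ≡ 30;  30^2 ≡ 134;  30^191 ≡ 382;  30^382 ≡ 1.
Smallest exponent giving 1 is 382.

382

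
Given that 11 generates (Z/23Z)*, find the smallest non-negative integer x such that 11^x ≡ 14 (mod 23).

17

Successive powers of 11 modulo 23:
  11^0=1  11^1=11  11^2=6  11^3=20  11^4=13  11^5=5
  11^6=9  11^7=7  11^8=8  11^9=19  11^10=2  11^11=22
  11^12=12  11^13=17  11^14=3  11^15=10  11^16=18  11^17=14
So 11^17 ≡ 14 (mod 23), giving x = 17.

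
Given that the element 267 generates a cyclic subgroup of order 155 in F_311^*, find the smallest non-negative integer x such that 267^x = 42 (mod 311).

104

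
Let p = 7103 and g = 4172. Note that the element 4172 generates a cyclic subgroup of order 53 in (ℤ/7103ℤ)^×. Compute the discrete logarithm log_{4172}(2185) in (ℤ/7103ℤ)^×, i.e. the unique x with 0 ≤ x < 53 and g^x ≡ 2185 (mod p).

Baby-step giant-step with m = ceil(sqrt(53)) = 8.
Baby table (4172^j mod 7103 for j=0..7):
  0:1  1:4172  2:3234  3:3651  4:3140  5:2148  6:4573  7:7001
Giant step factor: 4172^(-8) ≡ 5908 (mod 7103).
Scan 2185·5908^i mod 7103 for i = 0, 1, …:
  i=0: 2185   i=1: 2829   i=2: 373   i=3: 1754
  i=4: 6458   i=5: 3651
Match at i=5, j=3: x = 5·8 + 3 = 43.

43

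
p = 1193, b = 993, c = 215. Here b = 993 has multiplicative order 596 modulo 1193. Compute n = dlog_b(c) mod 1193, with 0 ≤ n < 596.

56

Baby-step giant-step with m = ceil(sqrt(596)) = 25.
Baby table (993^j mod 1193 for j=0..24):
  0:1  1:993  2:631  3:258  4:892  5:550  6:949  7:1080
  8:1126  9:277  10:671  11:609  12:1079  13:133  14:839  15:413
  16:910  17:529  18:377  19:952  20:480  21:633  22:1051  23:961
  24:1066
Giant step factor: 993^(-25) ≡ 777 (mod 1193).
Scan 215·777^i mod 1193 for i = 0, 1, …:
  i=0: 215   i=1: 35   i=2: 949
Match at i=2, j=6: n = 2·25 + 6 = 56.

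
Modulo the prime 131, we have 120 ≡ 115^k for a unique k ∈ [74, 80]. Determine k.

79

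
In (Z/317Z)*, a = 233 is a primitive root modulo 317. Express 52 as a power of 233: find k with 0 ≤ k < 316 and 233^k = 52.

Baby-step giant-step with m = ceil(sqrt(316)) = 18.
Baby table (233^j mod 317 for j=0..17):
  0:1  1:233  2:82  3:86  4:67  5:78  6:105  7:56
  8:51  9:154  10:61  11:265  12:247  13:174  14:283  15:3
  16:65  17:246
Giant step factor: 233^(-18) ≡ 274 (mod 317).
Scan 52·274^i mod 317 for i = 0, 1, …:
  i=0: 52   i=1: 300   i=2: 97   i=3: 267
  i=4: 248   i=5: 114   i=6: 170   i=7: 298
  i=8: 183   i=9: 56
Match at i=9, j=7: k = 9·18 + 7 = 169.

169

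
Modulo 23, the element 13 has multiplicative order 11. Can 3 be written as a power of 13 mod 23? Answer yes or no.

yes

⟨13⟩ has order 11; its elements mod 23 are {1, 2, 3, 4, 6, 8, 9, 12, 13, 16, 18}.
3 is in this set.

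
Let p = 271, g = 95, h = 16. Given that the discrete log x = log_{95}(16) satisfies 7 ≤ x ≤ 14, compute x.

14

Compute 95^7 mod 271 = 267, then multiply by 95 repeatedly:
  95^7=267  95^8=162  95^9=214  95^10=5  95^11=204
  95^12=139  95^13=197  95^14=16
Found 16 at exponent 14.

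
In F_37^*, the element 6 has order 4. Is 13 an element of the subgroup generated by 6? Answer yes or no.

⟨6⟩ has order 4; its elements mod 37 are {1, 6, 31, 36}.
13 is not in this set.

no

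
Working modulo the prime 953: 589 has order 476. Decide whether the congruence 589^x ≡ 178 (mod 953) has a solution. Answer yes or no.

no

178 ∈ ⟨589⟩ iff 178^476 ≡ 1 (mod 953), since |⟨589⟩| = 476.
178^476 mod 953 = 952.
Since 952 ≠ 1, 178 does not lie in the subgroup.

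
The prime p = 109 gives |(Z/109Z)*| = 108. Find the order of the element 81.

27

The order of 81 must divide p − 1 = 108 = 2^2 · 3^3.
Divisors: 1, 2, 3, 4, 6, 9, 12, 18, 27, 36, 54, 108.
Check each in increasing order: 81^1 ≡ 81;  81^2 ≡ 21;  81^3 ≡ 66;  81^4 ≡ 5;  81^6 ≡ 105;  81^9 ≡ 63;  81^12 ≡ 16;  81^18 ≡ 45;  81^27 ≡ 1.
Smallest exponent giving 1 is 27.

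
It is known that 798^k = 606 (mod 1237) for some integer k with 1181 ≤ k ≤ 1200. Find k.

1185

Compute 798^1181 mod 1237 = 482, then multiply by 798 repeatedly:
  798^1181=482  798^1182=1166  798^1183=244  798^1184=503  798^1185=606
Found 606 at exponent 1185.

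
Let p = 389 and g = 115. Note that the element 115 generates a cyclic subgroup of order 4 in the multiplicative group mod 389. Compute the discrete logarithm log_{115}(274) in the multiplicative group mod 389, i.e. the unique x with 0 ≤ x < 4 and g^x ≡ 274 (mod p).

3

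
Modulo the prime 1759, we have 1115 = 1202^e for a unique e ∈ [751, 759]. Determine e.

756

Compute 1202^751 mod 1759 = 1253, then multiply by 1202 repeatedly:
  1202^751=1253  1202^752=402  1202^753=1238  1202^754=1721  1202^755=58
  1202^756=1115
Found 1115 at exponent 756.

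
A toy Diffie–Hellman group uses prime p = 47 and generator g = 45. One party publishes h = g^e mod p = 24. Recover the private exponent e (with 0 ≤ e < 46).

22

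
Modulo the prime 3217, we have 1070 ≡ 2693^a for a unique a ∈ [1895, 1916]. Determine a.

1902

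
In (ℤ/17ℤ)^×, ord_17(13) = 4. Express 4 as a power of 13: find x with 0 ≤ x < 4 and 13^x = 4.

Successive powers of 13 modulo 17:
  13^0=1  13^1=13  13^2=16  13^3=4
So 13^3 ≡ 4 (mod 17), giving x = 3.

3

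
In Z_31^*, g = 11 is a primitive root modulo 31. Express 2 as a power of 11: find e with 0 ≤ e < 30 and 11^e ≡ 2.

18

Successive powers of 11 modulo 31:
  11^0=1  11^1=11  11^2=28  11^3=29  11^4=9  11^5=6
  11^6=4  11^7=13  11^8=19  11^9=23  11^10=5  11^11=24
  11^12=16  11^13=21  11^14=14  11^15=30  11^16=20  11^17=3
  11^18=2
So 11^18 ≡ 2 (mod 31), giving e = 18.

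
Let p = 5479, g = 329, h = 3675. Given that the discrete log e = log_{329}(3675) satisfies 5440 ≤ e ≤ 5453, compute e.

5451

Compute 329^5440 mod 5479 = 5035, then multiply by 329 repeatedly:
  329^5440=5035  329^5441=1857  329^5442=2784  329^5443=943  329^5444=3423
  329^5445=2972  329^5446=2526  329^5447=3725  329^5448=3708  329^5449=3594
  329^5450=4441  329^5451=3675
Found 3675 at exponent 5451.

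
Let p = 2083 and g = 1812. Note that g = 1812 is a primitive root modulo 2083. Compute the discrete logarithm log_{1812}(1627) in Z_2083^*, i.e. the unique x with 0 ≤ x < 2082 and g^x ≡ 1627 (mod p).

1103

Baby-step giant-step with m = ceil(sqrt(2082)) = 46.
Baby table (1812^j mod 2083 for j=0..45):
  0:1  1:1812  2:536  3:554  4:1925  5:1158  6:715  7:2037
  8:2051  9:340  10:1595  11:1019  12:890  13:438  14:33  15:1472
  16:1024  17:1618  18:1035  19:720  20:682  21:565  22:1027  23:805
  24:560  25:299  26:208  27:1956  28:1089  29:667  30:464  31:1319
  32:827  33:847  34:1676  35:1981  36:563  37:1569  38:1816  39:1535
  40:615  41:2058  42:526  43:1181  44:731  45:1867
Giant step factor: 1812^(-46) ≡ 1464 (mod 2083).
Scan 1627·1464^i mod 2083 for i = 0, 1, …:
  i=0: 1627   i=1: 1059   i=2: 624   i=3: 1182
  i=4: 1558   i=5: 27   i=6: 2034   i=7: 1169
  i=8: 1273   i=9: 1470     …   i=22: 34
  i=23: 1867
Match at i=23, j=45: x = 23·46 + 45 = 1103.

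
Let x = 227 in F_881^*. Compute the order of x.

880

The order of 227 must divide p − 1 = 880 = 2^4 · 5 · 11.
Divisors: 1, 2, 4, 5, 8, 10, 11, 16, 20, 22, 40, 44, 55, 80, 88, 110, 176, 220, 440, 880.
Check each in increasing order: 227^1 ≡ 227;  227^2 ≡ 431;  227^4 ≡ 751;  227^5 ≡ 444;  227^8 ≡ 161;  227^10 ≡ 673;  227^11 ≡ 358;  227^16 ≡ 372;  227^20 ≡ 95;  227^22 ≡ 419;  227^40 ≡ 215;  227^44 ≡ 242;  227^55 ≡ 298;  227^80 ≡ 413;  227^88 ≡ 418;  227^110 ≡ 704;  227^176 ≡ 286;  227^220 ≡ 494;  227^440 ≡ 880;  227^880 ≡ 1.
Smallest exponent giving 1 is 880.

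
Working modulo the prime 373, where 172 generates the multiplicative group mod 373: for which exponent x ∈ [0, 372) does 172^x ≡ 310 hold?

Baby-step giant-step with m = ceil(sqrt(372)) = 20.
Baby table (172^j mod 373 for j=0..19):
  0:1  1:172  2:117  3:355  4:261  5:132  6:324  7:151
  8:235  9:136  10:266  11:246  12:163  13:61  14:48  15:50
  16:21  17:255  18:219  19:368
Giant step factor: 172^(-20) ≡ 337 (mod 373).
Scan 310·337^i mod 373 for i = 0, 1, …:
  i=0: 310   i=1: 30   i=2: 39   i=3: 88
  i=4: 189   i=5: 283   i=6: 256   i=7: 109
  i=8: 179   i=9: 270     …   i=14: 66
  i=15: 235
Match at i=15, j=8: x = 15·20 + 8 = 308.

308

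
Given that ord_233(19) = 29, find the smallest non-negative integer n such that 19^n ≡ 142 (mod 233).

19

Successive powers of 19 modulo 233:
  19^0=1  19^1=19  19^2=128  19^3=102  19^4=74  19^5=8
  19^6=152  19^7=92  19^8=117  19^9=126  19^10=64  19^11=51
  19^12=37  19^13=4  19^14=76  19^15=46  19^16=175  19^17=63
  19^18=32  19^19=142
So 19^19 ≡ 142 (mod 233), giving n = 19.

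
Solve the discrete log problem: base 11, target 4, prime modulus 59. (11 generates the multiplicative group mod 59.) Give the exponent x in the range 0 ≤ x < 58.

Baby-step giant-step with m = ceil(sqrt(58)) = 8.
Baby table (11^j mod 59 for j=0..7):
  0:1  1:11  2:3  3:33  4:9  5:40  6:27  7:2
Giant step factor: 11^(-8) ≡ 51 (mod 59).
Scan 4·51^i mod 59 for i = 0, 1, …:
  i=0: 4   i=1: 27
Match at i=1, j=6: x = 1·8 + 6 = 14.

14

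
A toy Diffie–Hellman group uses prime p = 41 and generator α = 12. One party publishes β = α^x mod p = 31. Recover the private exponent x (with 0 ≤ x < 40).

4

Successive powers of 12 modulo 41:
  12^0=1  12^1=12  12^2=21  12^3=6  12^4=31
So 12^4 ≡ 31 (mod 41), giving x = 4.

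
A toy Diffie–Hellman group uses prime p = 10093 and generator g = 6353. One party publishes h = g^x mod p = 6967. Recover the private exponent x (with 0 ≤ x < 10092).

799

Baby-step giant-step with m = ceil(sqrt(10092)) = 101.
Baby table (6353^j mod 10093 for j=0..100):
  0:1  1:6353  2:8795  3:9880  4:9366  5:3963  6:4997  7:3456
  8:3693  9:5497  10:661  11:645  12:10020  13:509  14:3917  15:5456
  16:2606  17:3398  18:8660  19:37  20:2922  21:2439  22:2212  23:3380
  24:5329  25:3215  26:6756  27:5432  28:1529  29:4271  30:3679  31:7392
  32:8740  33:3627  34:12  35:5585  36:4610  37:7537  38:1369  39:7184
  40:9499  41:1100  42:3944  43:5406  44:7932  45:7740  46:9217  47:6108
  48:6632  49:4914  50:993  51:404  52:2990  53:444  54:4785  55:9082
  56:6358  57:188  58:3390  59:8301  60:328  61:4626  62:8255  63:787
  64:3776  65:7960  66:3950  67:3152  68:144  69:6462  70:4855  71:9700
  72:6335  73:5464  74:2965  75:3107  76:6956  77:4314  78:4347  79:2043
  80:9674  81:2645  82:8933  83:8503  84:1823  85:4848  86:5601  87:5328
  88:6955  89:8054  90:5645  91:2256  92:308  93:8775  94:3936  95:5047
  96:8223  97:9444  98:4940  99:4683  100:7028
Giant step factor: 6353^(-101) ≡ 1937 (mod 10093).
Scan 6967·1937^i mod 10093 for i = 0, 1, …:
  i=0: 6967   i=1: 738   i=2: 6393   i=3: 9223
  i=4: 341   i=5: 4472   i=6: 2470   i=7: 308
Match at i=7, j=92: x = 7·101 + 92 = 799.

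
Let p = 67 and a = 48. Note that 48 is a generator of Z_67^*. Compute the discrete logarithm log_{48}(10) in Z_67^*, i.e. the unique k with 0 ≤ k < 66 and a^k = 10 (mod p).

28

Baby-step giant-step with m = ceil(sqrt(66)) = 9.
Baby table (48^j mod 67 for j=0..8):
  0:1  1:48  2:26  3:42  4:6  5:20  6:22  7:51
  8:36
Giant step factor: 48^(-9) ≡ 43 (mod 67).
Scan 10·43^i mod 67 for i = 0, 1, …:
  i=0: 10   i=1: 28   i=2: 65   i=3: 48
Match at i=3, j=1: k = 3·9 + 1 = 28.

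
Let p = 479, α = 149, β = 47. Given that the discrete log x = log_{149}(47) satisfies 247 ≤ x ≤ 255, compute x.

247

Compute 149^247 mod 479 = 47, then multiply by 149 repeatedly:
  149^247=47
Found 47 at exponent 247.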